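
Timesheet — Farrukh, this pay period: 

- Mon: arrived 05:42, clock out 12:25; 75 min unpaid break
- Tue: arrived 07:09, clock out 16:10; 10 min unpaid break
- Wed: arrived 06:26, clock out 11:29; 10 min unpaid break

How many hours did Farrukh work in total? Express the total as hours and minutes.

19 h 12 min

Mon: 05:42–12:25 = 6 h 43 min; less 75 min break → 5 h 28 min
Tue: 07:09–16:10 = 9 h 1 min; less 10 min break → 8 h 51 min
Wed: 06:26–11:29 = 5 h 3 min; less 10 min break → 4 h 53 min
Total: 5 h 28 min + 8 h 51 min + 4 h 53 min = 19 h 12 min.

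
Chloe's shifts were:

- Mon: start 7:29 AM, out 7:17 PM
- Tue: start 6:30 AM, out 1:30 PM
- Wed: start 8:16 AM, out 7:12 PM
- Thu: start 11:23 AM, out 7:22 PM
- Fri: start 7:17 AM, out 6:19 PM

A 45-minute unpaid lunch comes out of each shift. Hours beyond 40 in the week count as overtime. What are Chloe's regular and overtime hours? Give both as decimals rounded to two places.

Regular 40.00 hours, overtime 5.00 hours

Mon: 7:29 AM–7:17 PM = 11 h 48 min; less 45 min break → 11 h 3 min
Tue: 6:30 AM–1:30 PM = 7 h 0 min; less 45 min break → 6 h 15 min
Wed: 8:16 AM–7:12 PM = 10 h 56 min; less 45 min break → 10 h 11 min
Thu: 11:23 AM–7:22 PM = 7 h 59 min; less 45 min break → 7 h 14 min
Fri: 7:17 AM–6:19 PM = 11 h 2 min; less 45 min break → 10 h 17 min
Total worked: 45 h 0 min = 45.00 h.
Threshold 40 h → overtime 5 h 0 min, regular 40 h 0 min.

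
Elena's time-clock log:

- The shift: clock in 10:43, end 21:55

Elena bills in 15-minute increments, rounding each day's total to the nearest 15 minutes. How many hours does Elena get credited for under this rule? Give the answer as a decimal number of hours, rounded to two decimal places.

The shift: 10:43–21:55 = 11 h 12 min → rounds to 11 h 15 min

11.25 hours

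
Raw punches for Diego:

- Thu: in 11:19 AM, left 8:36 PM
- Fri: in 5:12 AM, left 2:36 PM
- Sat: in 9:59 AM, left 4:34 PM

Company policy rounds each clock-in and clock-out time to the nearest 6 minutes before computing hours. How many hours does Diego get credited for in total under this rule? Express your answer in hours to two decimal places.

25.30 hours

Thu: in 11:19 AM→11:18 AM, out 8:36 PM→8:36 PM; 9 h 18 min
Fri: in 5:12 AM→5:12 AM, out 2:36 PM→2:36 PM; 9 h 24 min
Sat: in 9:59 AM→10:00 AM, out 4:34 PM→4:36 PM; 6 h 36 min
Total credited: 25 h 18 min.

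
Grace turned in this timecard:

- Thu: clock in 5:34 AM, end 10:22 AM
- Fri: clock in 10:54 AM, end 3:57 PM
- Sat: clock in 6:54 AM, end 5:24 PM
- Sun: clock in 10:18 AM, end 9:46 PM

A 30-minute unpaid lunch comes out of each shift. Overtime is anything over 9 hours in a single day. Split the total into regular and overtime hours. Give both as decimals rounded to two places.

Thu: 5:34 AM–10:22 AM = 4 h 48 min; less 30 min break → 4 h 18 min
Fri: 10:54 AM–3:57 PM = 5 h 3 min; less 30 min break → 4 h 33 min
Sat: 6:54 AM–5:24 PM = 10 h 30 min; less 30 min break → 10 h 0 min
Sun: 10:18 AM–9:46 PM = 11 h 28 min; less 30 min break → 10 h 58 min
Thu reg 4 h 18 min / OT 0 h 0 min; Fri reg 4 h 33 min / OT 0 h 0 min; Sat reg 9 h 0 min / OT 1 h 0 min; Sun reg 9 h 0 min / OT 1 h 58 min.
Totals: regular 26 h 51 min, overtime 2 h 58 min.

Regular 26.85 hours, overtime 2.97 hours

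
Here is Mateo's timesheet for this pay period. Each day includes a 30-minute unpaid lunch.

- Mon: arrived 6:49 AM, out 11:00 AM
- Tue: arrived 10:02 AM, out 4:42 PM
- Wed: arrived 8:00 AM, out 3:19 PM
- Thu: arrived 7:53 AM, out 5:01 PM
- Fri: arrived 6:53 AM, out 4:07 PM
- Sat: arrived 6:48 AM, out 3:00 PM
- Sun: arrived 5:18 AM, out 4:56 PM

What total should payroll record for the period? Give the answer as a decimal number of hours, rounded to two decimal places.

52.87 hours

Mon: 6:49 AM–11:00 AM = 4 h 11 min; less 30 min break → 3 h 41 min
Tue: 10:02 AM–4:42 PM = 6 h 40 min; less 30 min break → 6 h 10 min
Wed: 8:00 AM–3:19 PM = 7 h 19 min; less 30 min break → 6 h 49 min
Thu: 7:53 AM–5:01 PM = 9 h 8 min; less 30 min break → 8 h 38 min
Fri: 6:53 AM–4:07 PM = 9 h 14 min; less 30 min break → 8 h 44 min
Sat: 6:48 AM–3:00 PM = 8 h 12 min; less 30 min break → 7 h 42 min
Sun: 5:18 AM–4:56 PM = 11 h 38 min; less 30 min break → 11 h 8 min
Total: 3 h 41 min + 6 h 10 min + 6 h 49 min + 8 h 38 min + 8 h 44 min + 7 h 42 min + 11 h 8 min = 52 h 52 min.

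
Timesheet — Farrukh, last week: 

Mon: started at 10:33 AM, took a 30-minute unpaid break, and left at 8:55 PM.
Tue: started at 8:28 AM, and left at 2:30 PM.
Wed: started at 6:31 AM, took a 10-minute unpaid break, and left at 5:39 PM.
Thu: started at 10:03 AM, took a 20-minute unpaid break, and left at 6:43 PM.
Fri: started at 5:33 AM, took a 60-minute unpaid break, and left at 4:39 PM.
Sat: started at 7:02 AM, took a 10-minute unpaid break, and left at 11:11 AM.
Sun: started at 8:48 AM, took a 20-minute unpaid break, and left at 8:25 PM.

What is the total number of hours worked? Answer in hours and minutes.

60 h 34 min

Mon: 10:33 AM–8:55 PM = 10 h 22 min; less 30 min break → 9 h 52 min
Tue: 8:28 AM–2:30 PM = 6 h 2 min
Wed: 6:31 AM–5:39 PM = 11 h 8 min; less 10 min break → 10 h 58 min
Thu: 10:03 AM–6:43 PM = 8 h 40 min; less 20 min break → 8 h 20 min
Fri: 5:33 AM–4:39 PM = 11 h 6 min; less 60 min break → 10 h 6 min
Sat: 7:02 AM–11:11 AM = 4 h 9 min; less 10 min break → 3 h 59 min
Sun: 8:48 AM–8:25 PM = 11 h 37 min; less 20 min break → 11 h 17 min
Total: 9 h 52 min + 6 h 2 min + 10 h 58 min + 8 h 20 min + 10 h 6 min + 3 h 59 min + 11 h 17 min = 60 h 34 min.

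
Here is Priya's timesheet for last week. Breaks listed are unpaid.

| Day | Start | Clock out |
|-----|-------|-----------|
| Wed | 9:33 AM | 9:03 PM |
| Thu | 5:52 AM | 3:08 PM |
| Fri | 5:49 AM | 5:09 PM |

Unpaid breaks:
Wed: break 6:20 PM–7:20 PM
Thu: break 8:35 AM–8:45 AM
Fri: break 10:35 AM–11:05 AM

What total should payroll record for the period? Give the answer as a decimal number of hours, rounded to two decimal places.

30.43 hours

Wed: 9:33 AM–9:03 PM = 11 h 30 min; less 60 min break → 10 h 30 min
Thu: 5:52 AM–3:08 PM = 9 h 16 min; less 10 min break → 9 h 6 min
Fri: 5:49 AM–5:09 PM = 11 h 20 min; less 30 min break → 10 h 50 min
Total: 10 h 30 min + 9 h 6 min + 10 h 50 min = 30 h 26 min.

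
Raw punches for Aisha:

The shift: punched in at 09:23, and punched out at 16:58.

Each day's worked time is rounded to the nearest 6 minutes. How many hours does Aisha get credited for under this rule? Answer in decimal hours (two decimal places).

7.60 hours

The shift: 09:23–16:58 = 7 h 35 min → rounds to 7 h 36 min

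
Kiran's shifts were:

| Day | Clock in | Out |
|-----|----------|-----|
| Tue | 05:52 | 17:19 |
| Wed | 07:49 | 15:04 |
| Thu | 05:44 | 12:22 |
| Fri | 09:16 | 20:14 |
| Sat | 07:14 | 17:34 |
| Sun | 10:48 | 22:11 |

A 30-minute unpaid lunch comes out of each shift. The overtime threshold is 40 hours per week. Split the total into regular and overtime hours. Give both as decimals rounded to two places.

Tue: 05:52–17:19 = 11 h 27 min; less 30 min break → 10 h 57 min
Wed: 07:49–15:04 = 7 h 15 min; less 30 min break → 6 h 45 min
Thu: 05:44–12:22 = 6 h 38 min; less 30 min break → 6 h 8 min
Fri: 09:16–20:14 = 10 h 58 min; less 30 min break → 10 h 28 min
Sat: 07:14–17:34 = 10 h 20 min; less 30 min break → 9 h 50 min
Sun: 10:48–22:11 = 11 h 23 min; less 30 min break → 10 h 53 min
Total worked: 55 h 1 min = 55.02 h.
Threshold 40 h → overtime 15 h 1 min, regular 40 h 0 min.

Regular 40.00 hours, overtime 15.02 hours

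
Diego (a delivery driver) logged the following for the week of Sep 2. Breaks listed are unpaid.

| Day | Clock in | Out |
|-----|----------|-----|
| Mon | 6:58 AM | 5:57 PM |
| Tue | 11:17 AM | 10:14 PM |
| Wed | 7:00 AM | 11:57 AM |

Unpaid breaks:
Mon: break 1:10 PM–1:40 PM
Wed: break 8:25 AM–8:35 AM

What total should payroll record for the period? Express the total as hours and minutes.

Mon: 6:58 AM–5:57 PM = 10 h 59 min; less 30 min break → 10 h 29 min
Tue: 11:17 AM–10:14 PM = 10 h 57 min
Wed: 7:00 AM–11:57 AM = 4 h 57 min; less 10 min break → 4 h 47 min
Total: 10 h 29 min + 10 h 57 min + 4 h 47 min = 26 h 13 min.

26 h 13 min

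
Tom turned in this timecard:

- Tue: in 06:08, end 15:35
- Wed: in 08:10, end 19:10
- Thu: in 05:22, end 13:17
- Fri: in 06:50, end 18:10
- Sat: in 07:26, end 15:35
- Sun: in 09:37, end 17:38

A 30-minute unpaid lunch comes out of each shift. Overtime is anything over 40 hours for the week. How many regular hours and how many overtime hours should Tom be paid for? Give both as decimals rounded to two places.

Tue: 06:08–15:35 = 9 h 27 min; less 30 min break → 8 h 57 min
Wed: 08:10–19:10 = 11 h 0 min; less 30 min break → 10 h 30 min
Thu: 05:22–13:17 = 7 h 55 min; less 30 min break → 7 h 25 min
Fri: 06:50–18:10 = 11 h 20 min; less 30 min break → 10 h 50 min
Sat: 07:26–15:35 = 8 h 9 min; less 30 min break → 7 h 39 min
Sun: 09:37–17:38 = 8 h 1 min; less 30 min break → 7 h 31 min
Total worked: 52 h 52 min = 52.87 h.
Threshold 40 h → overtime 12 h 52 min, regular 40 h 0 min.

Regular 40.00 hours, overtime 12.87 hours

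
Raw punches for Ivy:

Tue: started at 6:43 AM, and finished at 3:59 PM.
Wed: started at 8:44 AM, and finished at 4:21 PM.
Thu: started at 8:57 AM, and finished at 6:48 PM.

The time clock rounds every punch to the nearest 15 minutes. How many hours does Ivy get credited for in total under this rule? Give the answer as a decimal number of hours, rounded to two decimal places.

26.50 hours

Tue: in 6:43 AM→6:45 AM, out 3:59 PM→4:00 PM; 9 h 15 min
Wed: in 8:44 AM→8:45 AM, out 4:21 PM→4:15 PM; 7 h 30 min
Thu: in 8:57 AM→9:00 AM, out 6:48 PM→6:45 PM; 9 h 45 min
Total credited: 26 h 30 min.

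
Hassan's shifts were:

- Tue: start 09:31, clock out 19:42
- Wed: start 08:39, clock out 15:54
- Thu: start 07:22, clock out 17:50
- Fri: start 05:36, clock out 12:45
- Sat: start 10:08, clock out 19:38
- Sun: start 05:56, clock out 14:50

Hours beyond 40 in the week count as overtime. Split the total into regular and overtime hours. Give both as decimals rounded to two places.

Regular 40.00 hours, overtime 13.45 hours

Tue: 09:31–19:42 = 10 h 11 min
Wed: 08:39–15:54 = 7 h 15 min
Thu: 07:22–17:50 = 10 h 28 min
Fri: 05:36–12:45 = 7 h 9 min
Sat: 10:08–19:38 = 9 h 30 min
Sun: 05:56–14:50 = 8 h 54 min
Total worked: 53 h 27 min = 53.45 h.
Threshold 40 h → overtime 13 h 27 min, regular 40 h 0 min.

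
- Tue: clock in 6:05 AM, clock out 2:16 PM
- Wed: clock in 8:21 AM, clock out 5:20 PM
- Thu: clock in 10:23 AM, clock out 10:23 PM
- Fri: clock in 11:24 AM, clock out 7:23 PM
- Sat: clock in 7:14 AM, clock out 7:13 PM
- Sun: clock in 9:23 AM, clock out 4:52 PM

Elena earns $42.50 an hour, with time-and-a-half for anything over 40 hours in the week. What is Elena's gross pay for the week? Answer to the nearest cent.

Tue: 6:05 AM–2:16 PM = 8 h 11 min
Wed: 8:21 AM–5:20 PM = 8 h 59 min
Thu: 10:23 AM–10:23 PM = 12 h 0 min
Fri: 11:24 AM–7:23 PM = 7 h 59 min
Sat: 7:14 AM–7:13 PM = 11 h 59 min
Sun: 9:23 AM–4:52 PM = 7 h 29 min
Total worked: 56 h 37 min = 3397 min.
Regular 40 h 0 min = 2400 min at $42.50/h; overtime 16 h 37 min = 997 min at $63.75/h.
Pay = (2400 × $42.50 + 997 × $63.75) ÷ 60 = $2759.31.

$2759.31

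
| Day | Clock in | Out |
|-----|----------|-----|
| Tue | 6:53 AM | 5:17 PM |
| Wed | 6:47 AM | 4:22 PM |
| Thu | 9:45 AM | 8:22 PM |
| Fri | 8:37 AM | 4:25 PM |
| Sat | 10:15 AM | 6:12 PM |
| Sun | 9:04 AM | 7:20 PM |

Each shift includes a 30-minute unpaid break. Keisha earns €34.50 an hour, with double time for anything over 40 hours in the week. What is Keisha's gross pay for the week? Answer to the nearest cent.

Tue: 6:53 AM–5:17 PM = 10 h 24 min; less 30 min break → 9 h 54 min
Wed: 6:47 AM–4:22 PM = 9 h 35 min; less 30 min break → 9 h 5 min
Thu: 9:45 AM–8:22 PM = 10 h 37 min; less 30 min break → 10 h 7 min
Fri: 8:37 AM–4:25 PM = 7 h 48 min; less 30 min break → 7 h 18 min
Sat: 10:15 AM–6:12 PM = 7 h 57 min; less 30 min break → 7 h 27 min
Sun: 9:04 AM–7:20 PM = 10 h 16 min; less 30 min break → 9 h 46 min
Total worked: 53 h 37 min = 3217 min.
Regular 40 h 0 min = 2400 min at €34.50/h; overtime 13 h 37 min = 817 min at €69.00/h.
Pay = (2400 × €34.50 + 817 × €69.00) ÷ 60 = €2319.55.

€2319.55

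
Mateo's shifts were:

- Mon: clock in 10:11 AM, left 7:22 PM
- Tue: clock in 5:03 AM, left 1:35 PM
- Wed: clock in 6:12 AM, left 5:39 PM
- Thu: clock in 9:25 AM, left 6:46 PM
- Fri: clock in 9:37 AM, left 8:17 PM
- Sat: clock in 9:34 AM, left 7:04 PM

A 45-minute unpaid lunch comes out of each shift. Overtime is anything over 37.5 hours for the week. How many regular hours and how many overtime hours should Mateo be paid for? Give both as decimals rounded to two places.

Regular 37.50 hours, overtime 16.68 hours

Mon: 10:11 AM–7:22 PM = 9 h 11 min; less 45 min break → 8 h 26 min
Tue: 5:03 AM–1:35 PM = 8 h 32 min; less 45 min break → 7 h 47 min
Wed: 6:12 AM–5:39 PM = 11 h 27 min; less 45 min break → 10 h 42 min
Thu: 9:25 AM–6:46 PM = 9 h 21 min; less 45 min break → 8 h 36 min
Fri: 9:37 AM–8:17 PM = 10 h 40 min; less 45 min break → 9 h 55 min
Sat: 9:34 AM–7:04 PM = 9 h 30 min; less 45 min break → 8 h 45 min
Total worked: 54 h 11 min = 54.18 h.
Threshold 37.5 h → overtime 16 h 41 min, regular 37 h 30 min.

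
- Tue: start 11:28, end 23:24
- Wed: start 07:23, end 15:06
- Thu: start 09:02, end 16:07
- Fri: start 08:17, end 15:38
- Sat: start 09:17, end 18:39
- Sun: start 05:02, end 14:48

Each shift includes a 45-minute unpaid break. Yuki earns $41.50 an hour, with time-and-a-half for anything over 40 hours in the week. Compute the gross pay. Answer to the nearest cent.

$2202.61

Tue: 11:28–23:24 = 11 h 56 min; less 45 min break → 11 h 11 min
Wed: 07:23–15:06 = 7 h 43 min; less 45 min break → 6 h 58 min
Thu: 09:02–16:07 = 7 h 5 min; less 45 min break → 6 h 20 min
Fri: 08:17–15:38 = 7 h 21 min; less 45 min break → 6 h 36 min
Sat: 09:17–18:39 = 9 h 22 min; less 45 min break → 8 h 37 min
Sun: 05:02–14:48 = 9 h 46 min; less 45 min break → 9 h 1 min
Total worked: 48 h 43 min = 2923 min.
Regular 40 h 0 min = 2400 min at $41.50/h; overtime 8 h 43 min = 523 min at $62.25/h.
Pay = (2400 × $41.50 + 523 × $62.25) ÷ 60 = $2202.61.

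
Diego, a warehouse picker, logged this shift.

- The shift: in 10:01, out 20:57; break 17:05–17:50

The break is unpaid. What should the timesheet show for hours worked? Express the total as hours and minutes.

The shift: 10:01–20:57 = 10 h 56 min; less 45 min break → 10 h 11 min

10 h 11 min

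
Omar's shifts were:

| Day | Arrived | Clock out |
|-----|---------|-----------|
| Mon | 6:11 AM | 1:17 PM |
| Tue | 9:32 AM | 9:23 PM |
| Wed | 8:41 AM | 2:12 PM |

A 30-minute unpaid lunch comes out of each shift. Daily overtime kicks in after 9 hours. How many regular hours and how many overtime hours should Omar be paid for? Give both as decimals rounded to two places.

Regular 20.62 hours, overtime 2.35 hours

Mon: 6:11 AM–1:17 PM = 7 h 6 min; less 30 min break → 6 h 36 min
Tue: 9:32 AM–9:23 PM = 11 h 51 min; less 30 min break → 11 h 21 min
Wed: 8:41 AM–2:12 PM = 5 h 31 min; less 30 min break → 5 h 1 min
Mon reg 6 h 36 min / OT 0 h 0 min; Tue reg 9 h 0 min / OT 2 h 21 min; Wed reg 5 h 1 min / OT 0 h 0 min.
Totals: regular 20 h 37 min, overtime 2 h 21 min.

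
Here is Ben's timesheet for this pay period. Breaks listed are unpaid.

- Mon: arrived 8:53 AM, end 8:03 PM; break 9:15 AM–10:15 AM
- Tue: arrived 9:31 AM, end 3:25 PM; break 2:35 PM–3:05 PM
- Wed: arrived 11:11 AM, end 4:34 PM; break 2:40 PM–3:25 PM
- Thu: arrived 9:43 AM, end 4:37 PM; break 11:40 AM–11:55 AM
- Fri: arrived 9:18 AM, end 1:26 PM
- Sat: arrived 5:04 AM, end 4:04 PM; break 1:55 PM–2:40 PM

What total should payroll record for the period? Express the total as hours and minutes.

41 h 14 min

Mon: 8:53 AM–8:03 PM = 11 h 10 min; less 60 min break → 10 h 10 min
Tue: 9:31 AM–3:25 PM = 5 h 54 min; less 30 min break → 5 h 24 min
Wed: 11:11 AM–4:34 PM = 5 h 23 min; less 45 min break → 4 h 38 min
Thu: 9:43 AM–4:37 PM = 6 h 54 min; less 15 min break → 6 h 39 min
Fri: 9:18 AM–1:26 PM = 4 h 8 min
Sat: 5:04 AM–4:04 PM = 11 h 0 min; less 45 min break → 10 h 15 min
Total: 10 h 10 min + 5 h 24 min + 4 h 38 min + 6 h 39 min + 4 h 8 min + 10 h 15 min = 41 h 14 min.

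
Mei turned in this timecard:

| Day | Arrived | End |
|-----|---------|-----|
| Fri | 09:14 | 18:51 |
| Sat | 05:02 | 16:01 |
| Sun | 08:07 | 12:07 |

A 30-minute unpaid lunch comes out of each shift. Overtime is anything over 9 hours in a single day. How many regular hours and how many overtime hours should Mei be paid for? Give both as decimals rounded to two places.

Regular 21.50 hours, overtime 1.60 hours

Fri: 09:14–18:51 = 9 h 37 min; less 30 min break → 9 h 7 min
Sat: 05:02–16:01 = 10 h 59 min; less 30 min break → 10 h 29 min
Sun: 08:07–12:07 = 4 h 0 min; less 30 min break → 3 h 30 min
Fri reg 9 h 0 min / OT 0 h 7 min; Sat reg 9 h 0 min / OT 1 h 29 min; Sun reg 3 h 30 min / OT 0 h 0 min.
Totals: regular 21 h 30 min, overtime 1 h 36 min.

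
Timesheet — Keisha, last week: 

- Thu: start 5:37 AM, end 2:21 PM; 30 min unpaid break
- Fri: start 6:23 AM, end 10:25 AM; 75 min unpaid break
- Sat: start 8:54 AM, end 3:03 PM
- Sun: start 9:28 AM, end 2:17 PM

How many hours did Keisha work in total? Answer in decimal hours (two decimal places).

Thu: 5:37 AM–2:21 PM = 8 h 44 min; less 30 min break → 8 h 14 min
Fri: 6:23 AM–10:25 AM = 4 h 2 min; less 75 min break → 2 h 47 min
Sat: 8:54 AM–3:03 PM = 6 h 9 min
Sun: 9:28 AM–2:17 PM = 4 h 49 min
Total: 8 h 14 min + 2 h 47 min + 6 h 9 min + 4 h 49 min = 21 h 59 min.

21.98 hours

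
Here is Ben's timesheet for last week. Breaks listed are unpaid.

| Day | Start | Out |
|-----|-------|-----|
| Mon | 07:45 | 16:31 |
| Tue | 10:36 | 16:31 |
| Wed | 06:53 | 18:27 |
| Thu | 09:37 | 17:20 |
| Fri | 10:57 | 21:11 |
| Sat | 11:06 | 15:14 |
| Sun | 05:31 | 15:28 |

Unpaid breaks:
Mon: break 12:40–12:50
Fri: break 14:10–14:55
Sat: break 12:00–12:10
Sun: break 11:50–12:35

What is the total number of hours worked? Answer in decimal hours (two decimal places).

56.45 hours

Mon: 07:45–16:31 = 8 h 46 min; less 10 min break → 8 h 36 min
Tue: 10:36–16:31 = 5 h 55 min
Wed: 06:53–18:27 = 11 h 34 min
Thu: 09:37–17:20 = 7 h 43 min
Fri: 10:57–21:11 = 10 h 14 min; less 45 min break → 9 h 29 min
Sat: 11:06–15:14 = 4 h 8 min; less 10 min break → 3 h 58 min
Sun: 05:31–15:28 = 9 h 57 min; less 45 min break → 9 h 12 min
Total: 8 h 36 min + 5 h 55 min + 11 h 34 min + 7 h 43 min + 9 h 29 min + 3 h 58 min + 9 h 12 min = 56 h 27 min.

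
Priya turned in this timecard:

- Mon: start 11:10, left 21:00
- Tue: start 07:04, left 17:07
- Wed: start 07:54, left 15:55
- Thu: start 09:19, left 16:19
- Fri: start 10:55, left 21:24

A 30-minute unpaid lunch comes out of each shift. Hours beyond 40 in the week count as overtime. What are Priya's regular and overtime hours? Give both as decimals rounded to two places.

Mon: 11:10–21:00 = 9 h 50 min; less 30 min break → 9 h 20 min
Tue: 07:04–17:07 = 10 h 3 min; less 30 min break → 9 h 33 min
Wed: 07:54–15:55 = 8 h 1 min; less 30 min break → 7 h 31 min
Thu: 09:19–16:19 = 7 h 0 min; less 30 min break → 6 h 30 min
Fri: 10:55–21:24 = 10 h 29 min; less 30 min break → 9 h 59 min
Total worked: 42 h 53 min = 42.88 h.
Threshold 40 h → overtime 2 h 53 min, regular 40 h 0 min.

Regular 40.00 hours, overtime 2.88 hours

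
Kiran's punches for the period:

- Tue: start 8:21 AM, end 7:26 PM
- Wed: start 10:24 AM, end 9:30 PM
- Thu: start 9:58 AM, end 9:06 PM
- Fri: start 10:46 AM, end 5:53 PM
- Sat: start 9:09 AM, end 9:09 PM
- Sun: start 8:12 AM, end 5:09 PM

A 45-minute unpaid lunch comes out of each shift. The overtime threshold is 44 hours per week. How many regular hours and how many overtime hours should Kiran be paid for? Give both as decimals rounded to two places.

Tue: 8:21 AM–7:26 PM = 11 h 5 min; less 45 min break → 10 h 20 min
Wed: 10:24 AM–9:30 PM = 11 h 6 min; less 45 min break → 10 h 21 min
Thu: 9:58 AM–9:06 PM = 11 h 8 min; less 45 min break → 10 h 23 min
Fri: 10:46 AM–5:53 PM = 7 h 7 min; less 45 min break → 6 h 22 min
Sat: 9:09 AM–9:09 PM = 12 h 0 min; less 45 min break → 11 h 15 min
Sun: 8:12 AM–5:09 PM = 8 h 57 min; less 45 min break → 8 h 12 min
Total worked: 56 h 53 min = 56.88 h.
Threshold 44 h → overtime 12 h 53 min, regular 44 h 0 min.

Regular 44.00 hours, overtime 12.88 hours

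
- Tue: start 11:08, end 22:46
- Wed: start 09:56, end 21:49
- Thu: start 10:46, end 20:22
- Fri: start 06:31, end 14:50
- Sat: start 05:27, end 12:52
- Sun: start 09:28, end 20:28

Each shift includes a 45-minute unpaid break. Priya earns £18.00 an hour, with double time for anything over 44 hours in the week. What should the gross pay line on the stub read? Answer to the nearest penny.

£1200.60

Tue: 11:08–22:46 = 11 h 38 min; less 45 min break → 10 h 53 min
Wed: 09:56–21:49 = 11 h 53 min; less 45 min break → 11 h 8 min
Thu: 10:46–20:22 = 9 h 36 min; less 45 min break → 8 h 51 min
Fri: 06:31–14:50 = 8 h 19 min; less 45 min break → 7 h 34 min
Sat: 05:27–12:52 = 7 h 25 min; less 45 min break → 6 h 40 min
Sun: 09:28–20:28 = 11 h 0 min; less 45 min break → 10 h 15 min
Total worked: 55 h 21 min = 3321 min.
Regular 44 h 0 min = 2640 min at £18.00/h; overtime 11 h 21 min = 681 min at £36.00/h.
Pay = (2640 × £18.00 + 681 × £36.00) ÷ 60 = £1200.60.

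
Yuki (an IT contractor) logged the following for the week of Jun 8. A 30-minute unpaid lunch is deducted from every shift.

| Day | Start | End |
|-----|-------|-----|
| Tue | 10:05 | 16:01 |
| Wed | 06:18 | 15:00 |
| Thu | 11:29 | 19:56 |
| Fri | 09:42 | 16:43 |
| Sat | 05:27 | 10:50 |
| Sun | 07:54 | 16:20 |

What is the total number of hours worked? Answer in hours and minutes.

40 h 55 min

Tue: 10:05–16:01 = 5 h 56 min; less 30 min break → 5 h 26 min
Wed: 06:18–15:00 = 8 h 42 min; less 30 min break → 8 h 12 min
Thu: 11:29–19:56 = 8 h 27 min; less 30 min break → 7 h 57 min
Fri: 09:42–16:43 = 7 h 1 min; less 30 min break → 6 h 31 min
Sat: 05:27–10:50 = 5 h 23 min; less 30 min break → 4 h 53 min
Sun: 07:54–16:20 = 8 h 26 min; less 30 min break → 7 h 56 min
Total: 5 h 26 min + 8 h 12 min + 7 h 57 min + 6 h 31 min + 4 h 53 min + 7 h 56 min = 40 h 55 min.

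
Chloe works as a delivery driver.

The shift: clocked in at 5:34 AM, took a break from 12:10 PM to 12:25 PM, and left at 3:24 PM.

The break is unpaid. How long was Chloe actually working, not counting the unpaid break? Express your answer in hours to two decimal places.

The shift: 5:34 AM–3:24 PM = 9 h 50 min; less 15 min break → 9 h 35 min

9.58 hours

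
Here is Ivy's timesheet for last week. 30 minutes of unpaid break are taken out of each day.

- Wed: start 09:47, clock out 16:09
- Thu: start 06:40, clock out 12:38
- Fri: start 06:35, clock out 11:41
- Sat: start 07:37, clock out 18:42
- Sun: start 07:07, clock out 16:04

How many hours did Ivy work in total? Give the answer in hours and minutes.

34 h 58 min

Wed: 09:47–16:09 = 6 h 22 min; less 30 min break → 5 h 52 min
Thu: 06:40–12:38 = 5 h 58 min; less 30 min break → 5 h 28 min
Fri: 06:35–11:41 = 5 h 6 min; less 30 min break → 4 h 36 min
Sat: 07:37–18:42 = 11 h 5 min; less 30 min break → 10 h 35 min
Sun: 07:07–16:04 = 8 h 57 min; less 30 min break → 8 h 27 min
Total: 5 h 52 min + 5 h 28 min + 4 h 36 min + 10 h 35 min + 8 h 27 min = 34 h 58 min.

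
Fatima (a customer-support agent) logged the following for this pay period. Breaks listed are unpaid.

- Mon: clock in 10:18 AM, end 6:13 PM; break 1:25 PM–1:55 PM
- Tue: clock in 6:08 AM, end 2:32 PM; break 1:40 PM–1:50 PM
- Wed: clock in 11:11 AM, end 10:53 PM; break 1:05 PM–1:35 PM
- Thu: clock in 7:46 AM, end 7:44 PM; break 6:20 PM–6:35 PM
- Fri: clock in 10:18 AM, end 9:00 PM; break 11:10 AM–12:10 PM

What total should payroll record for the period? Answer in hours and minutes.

48 h 16 min

Mon: 10:18 AM–6:13 PM = 7 h 55 min; less 30 min break → 7 h 25 min
Tue: 6:08 AM–2:32 PM = 8 h 24 min; less 10 min break → 8 h 14 min
Wed: 11:11 AM–10:53 PM = 11 h 42 min; less 30 min break → 11 h 12 min
Thu: 7:46 AM–7:44 PM = 11 h 58 min; less 15 min break → 11 h 43 min
Fri: 10:18 AM–9:00 PM = 10 h 42 min; less 60 min break → 9 h 42 min
Total: 7 h 25 min + 8 h 14 min + 11 h 12 min + 11 h 43 min + 9 h 42 min = 48 h 16 min.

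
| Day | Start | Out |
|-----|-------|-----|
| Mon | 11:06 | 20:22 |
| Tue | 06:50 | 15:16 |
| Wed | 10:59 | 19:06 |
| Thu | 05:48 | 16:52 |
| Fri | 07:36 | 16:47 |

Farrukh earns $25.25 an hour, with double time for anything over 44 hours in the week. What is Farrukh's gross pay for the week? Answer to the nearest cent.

$1215.37

Mon: 11:06–20:22 = 9 h 16 min
Tue: 06:50–15:16 = 8 h 26 min
Wed: 10:59–19:06 = 8 h 7 min
Thu: 05:48–16:52 = 11 h 4 min
Fri: 07:36–16:47 = 9 h 11 min
Total worked: 46 h 4 min = 2764 min.
Regular 44 h 0 min = 2640 min at $25.25/h; overtime 2 h 4 min = 124 min at $50.50/h.
Pay = (2640 × $25.25 + 124 × $50.50) ÷ 60 = $1215.37.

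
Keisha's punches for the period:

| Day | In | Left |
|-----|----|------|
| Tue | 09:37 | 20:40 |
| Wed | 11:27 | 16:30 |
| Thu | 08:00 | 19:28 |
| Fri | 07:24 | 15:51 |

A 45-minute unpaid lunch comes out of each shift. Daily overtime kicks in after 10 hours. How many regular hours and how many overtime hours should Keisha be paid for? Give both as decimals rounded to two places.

Tue: 09:37–20:40 = 11 h 3 min; less 45 min break → 10 h 18 min
Wed: 11:27–16:30 = 5 h 3 min; less 45 min break → 4 h 18 min
Thu: 08:00–19:28 = 11 h 28 min; less 45 min break → 10 h 43 min
Fri: 07:24–15:51 = 8 h 27 min; less 45 min break → 7 h 42 min
Tue reg 10 h 0 min / OT 0 h 18 min; Wed reg 4 h 18 min / OT 0 h 0 min; Thu reg 10 h 0 min / OT 0 h 43 min; Fri reg 7 h 42 min / OT 0 h 0 min.
Totals: regular 32 h 0 min, overtime 1 h 1 min.

Regular 32.00 hours, overtime 1.02 hours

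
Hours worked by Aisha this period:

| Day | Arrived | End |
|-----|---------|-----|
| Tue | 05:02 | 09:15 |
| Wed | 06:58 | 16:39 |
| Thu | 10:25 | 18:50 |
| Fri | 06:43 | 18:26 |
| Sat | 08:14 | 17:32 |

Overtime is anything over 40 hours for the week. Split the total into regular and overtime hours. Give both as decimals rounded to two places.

Regular 40.00 hours, overtime 3.33 hours

Tue: 05:02–09:15 = 4 h 13 min
Wed: 06:58–16:39 = 9 h 41 min
Thu: 10:25–18:50 = 8 h 25 min
Fri: 06:43–18:26 = 11 h 43 min
Sat: 08:14–17:32 = 9 h 18 min
Total worked: 43 h 20 min = 43.33 h.
Threshold 40 h → overtime 3 h 20 min, regular 40 h 0 min.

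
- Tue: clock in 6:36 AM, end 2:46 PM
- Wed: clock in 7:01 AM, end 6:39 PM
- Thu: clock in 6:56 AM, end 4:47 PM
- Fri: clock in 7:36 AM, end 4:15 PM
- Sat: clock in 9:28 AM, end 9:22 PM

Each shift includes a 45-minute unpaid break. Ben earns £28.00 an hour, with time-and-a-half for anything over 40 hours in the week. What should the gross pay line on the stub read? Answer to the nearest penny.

Tue: 6:36 AM–2:46 PM = 8 h 10 min; less 45 min break → 7 h 25 min
Wed: 7:01 AM–6:39 PM = 11 h 38 min; less 45 min break → 10 h 53 min
Thu: 6:56 AM–4:47 PM = 9 h 51 min; less 45 min break → 9 h 6 min
Fri: 7:36 AM–4:15 PM = 8 h 39 min; less 45 min break → 7 h 54 min
Sat: 9:28 AM–9:22 PM = 11 h 54 min; less 45 min break → 11 h 9 min
Total worked: 46 h 27 min = 2787 min.
Regular 40 h 0 min = 2400 min at £28.00/h; overtime 6 h 27 min = 387 min at £42.00/h.
Pay = (2400 × £28.00 + 387 × £42.00) ÷ 60 = £1390.90.

£1390.90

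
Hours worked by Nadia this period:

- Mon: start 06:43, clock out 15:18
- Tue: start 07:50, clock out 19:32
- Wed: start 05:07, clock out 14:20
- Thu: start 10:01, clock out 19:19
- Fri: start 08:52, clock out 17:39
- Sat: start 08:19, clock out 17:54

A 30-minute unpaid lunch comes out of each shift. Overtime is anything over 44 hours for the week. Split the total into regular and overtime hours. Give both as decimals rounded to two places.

Mon: 06:43–15:18 = 8 h 35 min; less 30 min break → 8 h 5 min
Tue: 07:50–19:32 = 11 h 42 min; less 30 min break → 11 h 12 min
Wed: 05:07–14:20 = 9 h 13 min; less 30 min break → 8 h 43 min
Thu: 10:01–19:19 = 9 h 18 min; less 30 min break → 8 h 48 min
Fri: 08:52–17:39 = 8 h 47 min; less 30 min break → 8 h 17 min
Sat: 08:19–17:54 = 9 h 35 min; less 30 min break → 9 h 5 min
Total worked: 54 h 10 min = 54.17 h.
Threshold 44 h → overtime 10 h 10 min, regular 44 h 0 min.

Regular 44.00 hours, overtime 10.17 hours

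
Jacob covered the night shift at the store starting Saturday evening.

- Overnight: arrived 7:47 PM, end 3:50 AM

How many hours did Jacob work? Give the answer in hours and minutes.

8 h 3 min

Overnight: 7:47 PM → midnight = 4 h 13 min; midnight → 3:50 AM = 3 h 50 min; span 8 h 3 min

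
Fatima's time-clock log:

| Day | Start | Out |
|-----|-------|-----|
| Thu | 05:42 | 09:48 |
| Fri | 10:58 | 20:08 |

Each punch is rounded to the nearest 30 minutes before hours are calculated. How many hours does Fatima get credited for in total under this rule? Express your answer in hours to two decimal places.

13.50 hours

Thu: in 05:42→05:30, out 09:48→10:00; 4 h 30 min
Fri: in 10:58→11:00, out 20:08→20:00; 9 h 0 min
Total credited: 13 h 30 min.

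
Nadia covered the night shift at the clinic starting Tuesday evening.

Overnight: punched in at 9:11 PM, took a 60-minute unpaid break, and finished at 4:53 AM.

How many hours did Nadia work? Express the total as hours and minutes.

Overnight: 9:11 PM → midnight = 2 h 49 min; midnight → 4:53 AM = 4 h 53 min; span 7 h 42 min; less 60 min break → 6 h 42 min

6 h 42 min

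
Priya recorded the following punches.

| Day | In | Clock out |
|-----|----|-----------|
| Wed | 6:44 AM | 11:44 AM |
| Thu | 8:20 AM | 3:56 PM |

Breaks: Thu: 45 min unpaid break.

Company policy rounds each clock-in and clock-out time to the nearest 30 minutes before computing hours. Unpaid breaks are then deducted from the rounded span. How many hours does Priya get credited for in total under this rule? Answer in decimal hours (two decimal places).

Wed: in 6:44 AM→6:30 AM, out 11:44 AM→11:30 AM; 5 h 0 min
Thu: in 8:20 AM→8:30 AM, out 3:56 PM→4:00 PM; 7 h 30 min − 45 min = 6 h 45 min
Total credited: 11 h 45 min.

11.75 hours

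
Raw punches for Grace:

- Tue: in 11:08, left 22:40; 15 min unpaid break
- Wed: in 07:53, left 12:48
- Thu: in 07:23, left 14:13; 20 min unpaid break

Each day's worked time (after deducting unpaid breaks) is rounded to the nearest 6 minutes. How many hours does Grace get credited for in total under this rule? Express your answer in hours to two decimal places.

22.70 hours

Tue: 11:08–22:40 = 11 h 32 min − 15 min = 11 h 17 min → rounds to 11 h 18 min
Wed: 07:53–12:48 = 4 h 55 min → rounds to 4 h 54 min
Thu: 07:23–14:13 = 6 h 50 min − 20 min = 6 h 30 min → rounds to 6 h 30 min
Total credited: 22 h 42 min.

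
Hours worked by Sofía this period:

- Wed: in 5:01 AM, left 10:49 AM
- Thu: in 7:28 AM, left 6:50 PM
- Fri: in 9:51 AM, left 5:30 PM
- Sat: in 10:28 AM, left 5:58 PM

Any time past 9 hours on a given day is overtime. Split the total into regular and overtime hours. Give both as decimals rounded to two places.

Regular 29.95 hours, overtime 2.37 hours

Wed: 5:01 AM–10:49 AM = 5 h 48 min
Thu: 7:28 AM–6:50 PM = 11 h 22 min
Fri: 9:51 AM–5:30 PM = 7 h 39 min
Sat: 10:28 AM–5:58 PM = 7 h 30 min
Wed reg 5 h 48 min / OT 0 h 0 min; Thu reg 9 h 0 min / OT 2 h 22 min; Fri reg 7 h 39 min / OT 0 h 0 min; Sat reg 7 h 30 min / OT 0 h 0 min.
Totals: regular 29 h 57 min, overtime 2 h 22 min.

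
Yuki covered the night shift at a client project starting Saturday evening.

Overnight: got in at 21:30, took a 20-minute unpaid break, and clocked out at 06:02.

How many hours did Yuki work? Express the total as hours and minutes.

8 h 12 min

Overnight: 21:30 → midnight = 2 h 30 min; midnight → 06:02 = 6 h 2 min; span 8 h 32 min; less 20 min break → 8 h 12 min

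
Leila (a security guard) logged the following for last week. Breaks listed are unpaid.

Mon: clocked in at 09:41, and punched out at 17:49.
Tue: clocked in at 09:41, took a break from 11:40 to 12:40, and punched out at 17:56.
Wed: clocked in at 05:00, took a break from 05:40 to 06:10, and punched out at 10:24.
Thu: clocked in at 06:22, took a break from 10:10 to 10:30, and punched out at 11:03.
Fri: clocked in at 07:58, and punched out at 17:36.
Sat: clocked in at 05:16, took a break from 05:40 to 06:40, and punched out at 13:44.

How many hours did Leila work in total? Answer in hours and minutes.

41 h 44 min

Mon: 09:41–17:49 = 8 h 8 min
Tue: 09:41–17:56 = 8 h 15 min; less 60 min break → 7 h 15 min
Wed: 05:00–10:24 = 5 h 24 min; less 30 min break → 4 h 54 min
Thu: 06:22–11:03 = 4 h 41 min; less 20 min break → 4 h 21 min
Fri: 07:58–17:36 = 9 h 38 min
Sat: 05:16–13:44 = 8 h 28 min; less 60 min break → 7 h 28 min
Total: 8 h 8 min + 7 h 15 min + 4 h 54 min + 4 h 21 min + 9 h 38 min + 7 h 28 min = 41 h 44 min.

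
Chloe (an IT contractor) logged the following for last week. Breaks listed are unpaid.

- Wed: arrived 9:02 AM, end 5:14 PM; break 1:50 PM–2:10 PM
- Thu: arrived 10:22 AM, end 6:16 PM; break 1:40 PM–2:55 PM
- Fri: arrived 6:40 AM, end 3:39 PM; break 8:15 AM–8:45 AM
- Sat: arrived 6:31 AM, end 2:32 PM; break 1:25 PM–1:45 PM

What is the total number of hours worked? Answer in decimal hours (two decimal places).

Wed: 9:02 AM–5:14 PM = 8 h 12 min; less 20 min break → 7 h 52 min
Thu: 10:22 AM–6:16 PM = 7 h 54 min; less 75 min break → 6 h 39 min
Fri: 6:40 AM–3:39 PM = 8 h 59 min; less 30 min break → 8 h 29 min
Sat: 6:31 AM–2:32 PM = 8 h 1 min; less 20 min break → 7 h 41 min
Total: 7 h 52 min + 6 h 39 min + 8 h 29 min + 7 h 41 min = 30 h 41 min.

30.68 hours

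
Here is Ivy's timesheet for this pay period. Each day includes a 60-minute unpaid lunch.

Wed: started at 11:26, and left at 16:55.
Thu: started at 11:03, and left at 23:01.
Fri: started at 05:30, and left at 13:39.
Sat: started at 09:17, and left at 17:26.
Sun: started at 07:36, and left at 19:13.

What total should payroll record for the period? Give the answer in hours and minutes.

Wed: 11:26–16:55 = 5 h 29 min; less 60 min break → 4 h 29 min
Thu: 11:03–23:01 = 11 h 58 min; less 60 min break → 10 h 58 min
Fri: 05:30–13:39 = 8 h 9 min; less 60 min break → 7 h 9 min
Sat: 09:17–17:26 = 8 h 9 min; less 60 min break → 7 h 9 min
Sun: 07:36–19:13 = 11 h 37 min; less 60 min break → 10 h 37 min
Total: 4 h 29 min + 10 h 58 min + 7 h 9 min + 7 h 9 min + 10 h 37 min = 40 h 22 min.

40 h 22 min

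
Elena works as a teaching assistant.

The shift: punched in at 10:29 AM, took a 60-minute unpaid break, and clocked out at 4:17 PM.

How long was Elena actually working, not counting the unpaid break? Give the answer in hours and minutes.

The shift: 10:29 AM–4:17 PM = 5 h 48 min; less 60 min break → 4 h 48 min

4 h 48 min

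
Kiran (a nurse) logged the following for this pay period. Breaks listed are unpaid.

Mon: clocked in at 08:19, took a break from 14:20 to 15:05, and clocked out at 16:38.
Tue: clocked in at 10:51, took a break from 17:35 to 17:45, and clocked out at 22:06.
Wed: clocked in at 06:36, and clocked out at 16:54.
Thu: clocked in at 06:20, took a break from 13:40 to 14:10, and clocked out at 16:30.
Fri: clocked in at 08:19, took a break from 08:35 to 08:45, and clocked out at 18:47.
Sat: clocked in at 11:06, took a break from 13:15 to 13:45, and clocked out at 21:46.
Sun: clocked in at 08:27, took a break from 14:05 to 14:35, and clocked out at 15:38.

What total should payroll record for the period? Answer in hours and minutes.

65 h 46 min

Mon: 08:19–16:38 = 8 h 19 min; less 45 min break → 7 h 34 min
Tue: 10:51–22:06 = 11 h 15 min; less 10 min break → 11 h 5 min
Wed: 06:36–16:54 = 10 h 18 min
Thu: 06:20–16:30 = 10 h 10 min; less 30 min break → 9 h 40 min
Fri: 08:19–18:47 = 10 h 28 min; less 10 min break → 10 h 18 min
Sat: 11:06–21:46 = 10 h 40 min; less 30 min break → 10 h 10 min
Sun: 08:27–15:38 = 7 h 11 min; less 30 min break → 6 h 41 min
Total: 7 h 34 min + 11 h 5 min + 10 h 18 min + 9 h 40 min + 10 h 18 min + 10 h 10 min + 6 h 41 min = 65 h 46 min.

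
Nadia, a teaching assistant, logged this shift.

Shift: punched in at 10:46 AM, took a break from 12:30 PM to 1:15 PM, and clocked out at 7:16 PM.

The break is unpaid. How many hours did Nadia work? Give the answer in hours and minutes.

7 h 45 min

Shift: 10:46 AM–7:16 PM = 8 h 30 min; less 45 min break → 7 h 45 min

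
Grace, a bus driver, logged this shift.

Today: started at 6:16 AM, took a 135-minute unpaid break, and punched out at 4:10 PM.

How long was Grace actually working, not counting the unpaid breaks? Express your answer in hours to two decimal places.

7.65 hours

Today: 6:16 AM–4:10 PM = 9 h 54 min; less 135 min break → 7 h 39 min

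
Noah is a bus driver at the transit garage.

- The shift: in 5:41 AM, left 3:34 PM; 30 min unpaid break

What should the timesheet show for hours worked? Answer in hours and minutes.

The shift: 5:41 AM–3:34 PM = 9 h 53 min; less 30 min break → 9 h 23 min

9 h 23 min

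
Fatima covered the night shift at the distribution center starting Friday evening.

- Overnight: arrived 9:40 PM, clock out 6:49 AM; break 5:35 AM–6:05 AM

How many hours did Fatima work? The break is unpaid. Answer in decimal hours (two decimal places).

Overnight: 9:40 PM → midnight = 2 h 20 min; midnight → 6:49 AM = 6 h 49 min; span 9 h 9 min; less 30 min break → 8 h 39 min

8.65 hours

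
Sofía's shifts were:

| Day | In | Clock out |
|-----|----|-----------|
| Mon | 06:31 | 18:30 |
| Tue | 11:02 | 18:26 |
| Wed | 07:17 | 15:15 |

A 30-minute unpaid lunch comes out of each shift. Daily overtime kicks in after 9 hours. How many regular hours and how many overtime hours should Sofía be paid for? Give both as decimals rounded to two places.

Regular 23.37 hours, overtime 2.48 hours

Mon: 06:31–18:30 = 11 h 59 min; less 30 min break → 11 h 29 min
Tue: 11:02–18:26 = 7 h 24 min; less 30 min break → 6 h 54 min
Wed: 07:17–15:15 = 7 h 58 min; less 30 min break → 7 h 28 min
Mon reg 9 h 0 min / OT 2 h 29 min; Tue reg 6 h 54 min / OT 0 h 0 min; Wed reg 7 h 28 min / OT 0 h 0 min.
Totals: regular 23 h 22 min, overtime 2 h 29 min.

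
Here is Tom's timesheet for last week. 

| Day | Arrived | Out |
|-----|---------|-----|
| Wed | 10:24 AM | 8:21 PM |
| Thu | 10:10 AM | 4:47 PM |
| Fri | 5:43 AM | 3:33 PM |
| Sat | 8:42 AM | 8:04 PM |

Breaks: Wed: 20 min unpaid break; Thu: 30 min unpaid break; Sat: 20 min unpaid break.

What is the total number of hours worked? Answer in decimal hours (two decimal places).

36.60 hours

Wed: 10:24 AM–8:21 PM = 9 h 57 min; less 20 min break → 9 h 37 min
Thu: 10:10 AM–4:47 PM = 6 h 37 min; less 30 min break → 6 h 7 min
Fri: 5:43 AM–3:33 PM = 9 h 50 min
Sat: 8:42 AM–8:04 PM = 11 h 22 min; less 20 min break → 11 h 2 min
Total: 9 h 37 min + 6 h 7 min + 9 h 50 min + 11 h 2 min = 36 h 36 min.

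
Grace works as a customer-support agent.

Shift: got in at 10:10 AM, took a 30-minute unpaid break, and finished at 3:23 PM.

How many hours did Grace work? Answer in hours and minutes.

4 h 43 min

Shift: 10:10 AM–3:23 PM = 5 h 13 min; less 30 min break → 4 h 43 min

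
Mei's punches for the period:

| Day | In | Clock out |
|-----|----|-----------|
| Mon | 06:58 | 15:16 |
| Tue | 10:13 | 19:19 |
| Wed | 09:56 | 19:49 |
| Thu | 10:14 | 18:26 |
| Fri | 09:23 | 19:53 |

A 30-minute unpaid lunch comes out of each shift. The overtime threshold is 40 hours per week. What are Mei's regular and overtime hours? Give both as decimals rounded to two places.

Mon: 06:58–15:16 = 8 h 18 min; less 30 min break → 7 h 48 min
Tue: 10:13–19:19 = 9 h 6 min; less 30 min break → 8 h 36 min
Wed: 09:56–19:49 = 9 h 53 min; less 30 min break → 9 h 23 min
Thu: 10:14–18:26 = 8 h 12 min; less 30 min break → 7 h 42 min
Fri: 09:23–19:53 = 10 h 30 min; less 30 min break → 10 h 0 min
Total worked: 43 h 29 min = 43.48 h.
Threshold 40 h → overtime 3 h 29 min, regular 40 h 0 min.

Regular 40.00 hours, overtime 3.48 hours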